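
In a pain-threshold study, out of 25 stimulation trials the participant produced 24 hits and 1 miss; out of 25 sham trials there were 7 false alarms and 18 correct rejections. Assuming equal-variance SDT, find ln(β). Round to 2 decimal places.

H = 24/25 = 0.9600
FA = 7/25 = 0.2800
Φ⁻¹(H) = Φ⁻¹(0.9600) = 1.751
Φ⁻¹(FA) = Φ⁻¹(0.2800) = -0.583
ln β = −½·[z(H)² − z(FA)²] = −0.5 × (3.066 − 0.340) = -1.363

ln β = -1.36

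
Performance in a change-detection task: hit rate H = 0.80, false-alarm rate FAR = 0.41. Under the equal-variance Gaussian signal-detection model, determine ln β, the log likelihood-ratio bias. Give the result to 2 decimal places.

z(0.80) = 0.842, z(0.41) = -0.228
ln β = −½·[z(H)² − z(FA)²] = −0.5 × (0.709 − 0.052) = -0.3285

ln β = -0.33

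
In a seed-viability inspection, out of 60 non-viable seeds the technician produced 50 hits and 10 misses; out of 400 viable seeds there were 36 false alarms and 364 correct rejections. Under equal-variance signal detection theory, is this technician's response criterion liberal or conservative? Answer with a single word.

conservative

z(H) = 0.967, z(FA) = -1.341
c = −½·(z(H) + z(FA)) = 0.187
c > 0 → conservative criterion (biased toward responding “no”).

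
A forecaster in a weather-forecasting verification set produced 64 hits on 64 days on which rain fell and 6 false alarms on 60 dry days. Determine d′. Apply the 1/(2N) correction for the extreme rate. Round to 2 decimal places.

d′ = 3.70

The hit rate is 64/64 = 1, so apply the 1/(2N) correction: H → 1 − 1/(2·64) = 0.99219.
z(H) = z(0.99219) = 2.418
z(FA) = z(0.10000) = -1.282
d' = 2.418 − (-1.282) = 3.700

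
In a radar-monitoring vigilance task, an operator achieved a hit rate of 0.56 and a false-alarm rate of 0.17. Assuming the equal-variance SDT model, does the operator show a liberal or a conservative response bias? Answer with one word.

z(H) = 0.151, z(FA) = -0.954
c = −½·(z(H) + z(FA)) = 0.4015
c > 0 → conservative criterion (biased toward responding “no”).

conservative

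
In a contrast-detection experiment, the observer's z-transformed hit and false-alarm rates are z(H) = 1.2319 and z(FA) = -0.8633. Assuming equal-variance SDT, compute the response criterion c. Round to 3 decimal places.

c = -0.184

c = −½·[z(H) + z(FA)] = −½·(1.2319 + (-0.8633)) = -0.1843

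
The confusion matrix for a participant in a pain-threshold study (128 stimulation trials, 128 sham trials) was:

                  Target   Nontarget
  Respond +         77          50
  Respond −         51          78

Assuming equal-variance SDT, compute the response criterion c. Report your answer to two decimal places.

H = 77/128 = 0.6016
FA = 50/128 = 0.3906
z(H) = 0.2575
z(FA) = -0.2778
c = −½·[z(H) + z(FA)] = −0.5 × (0.2575 + (-0.2778)) = 0.01015

c = 0.01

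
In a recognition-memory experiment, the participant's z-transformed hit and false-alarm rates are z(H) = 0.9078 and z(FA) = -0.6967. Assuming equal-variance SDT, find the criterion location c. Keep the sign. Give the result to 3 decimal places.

c = -0.106

c = −½·[z(H) + z(FA)] = −½·(0.9078 + (-0.6967)) = -0.10555
c < 0: the participant has a liberal response bias.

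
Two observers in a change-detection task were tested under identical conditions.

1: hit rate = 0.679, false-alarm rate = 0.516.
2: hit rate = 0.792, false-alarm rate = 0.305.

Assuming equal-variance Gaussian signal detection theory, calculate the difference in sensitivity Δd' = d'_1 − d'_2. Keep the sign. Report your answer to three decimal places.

1: z(0.679) = 0.4649, z(0.516) = 0.0401, d' = 0.4248
2: z(0.792) = 0.8134, z(0.305) = -0.5101, d' = 1.3235
Δd' = d'_1 − d'_2 = 0.4248 − 1.3235 = -0.8987
2 has the higher sensitivity.

Δd' = -0.899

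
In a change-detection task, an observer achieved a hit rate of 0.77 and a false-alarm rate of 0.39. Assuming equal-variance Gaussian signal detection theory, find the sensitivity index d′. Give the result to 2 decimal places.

z(H) = 0.7388
z(FA) = -0.2793
d' = z(H) − z(FA) = 0.7388 − (-0.2793) = 1.0181

d′ = 1.02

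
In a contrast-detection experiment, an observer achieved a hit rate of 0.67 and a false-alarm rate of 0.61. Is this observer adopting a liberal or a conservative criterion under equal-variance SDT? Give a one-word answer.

z(H) = 0.440, z(FA) = 0.279
c = −½·(z(H) + z(FA)) = -0.3595
c < 0 → liberal criterion (biased toward responding “yes”).

liberal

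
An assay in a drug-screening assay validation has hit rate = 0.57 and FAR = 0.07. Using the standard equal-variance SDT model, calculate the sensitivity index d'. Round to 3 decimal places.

d' = 1.652

z(H) = z(0.57) = 0.1764
z(FA) = z(0.07) = -1.4758
d' = z(H) − z(FA) = 0.1764 − (-1.4758) = 1.6522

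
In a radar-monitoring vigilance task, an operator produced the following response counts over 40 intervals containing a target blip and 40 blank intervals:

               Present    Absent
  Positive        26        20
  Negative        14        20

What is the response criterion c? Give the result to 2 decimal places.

c = -0.19

H = 26/40 = 0.6500
FA = 20/40 = 0.5000
z(0.6500) = 0.385, z(0.5000) = 0.000
c = −½·[z(H) + z(FA)] = −0.5 × (0.385 + 0.000) = -0.1925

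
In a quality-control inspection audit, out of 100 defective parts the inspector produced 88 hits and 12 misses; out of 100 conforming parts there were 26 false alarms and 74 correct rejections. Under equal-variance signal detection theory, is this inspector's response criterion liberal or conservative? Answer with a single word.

z(H) = 1.175, z(FA) = -0.643
c = −½·(z(H) + z(FA)) = -0.266
c < 0 → liberal criterion (biased toward responding “yes”).

liberal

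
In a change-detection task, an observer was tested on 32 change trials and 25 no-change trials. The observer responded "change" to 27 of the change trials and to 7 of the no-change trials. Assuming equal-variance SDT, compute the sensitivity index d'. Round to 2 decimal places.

H = 27/32 = 0.8438
FA = 7/25 = 0.2800
z(H) = z(0.8438) = 1.010
z(FA) = z(0.2800) = -0.583
d' = z(H) − z(FA) = 1.010 − (-0.583) = 1.593

d' = 1.59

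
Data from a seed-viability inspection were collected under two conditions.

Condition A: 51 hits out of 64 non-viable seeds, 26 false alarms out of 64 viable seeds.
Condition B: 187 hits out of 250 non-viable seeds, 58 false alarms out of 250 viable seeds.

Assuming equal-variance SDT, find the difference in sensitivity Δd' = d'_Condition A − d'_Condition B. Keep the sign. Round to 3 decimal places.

Condition A: z(0.7969) = 0.8306, z(0.4062) = -0.2373, d' = 1.0679
Condition B: z(0.7480) = 0.6682, z(0.2320) = -0.7323, d' = 1.4005
Δd' = d'_Condition A − d'_Condition B = 1.0679 − 1.4005 = -0.3326
Condition B has the higher sensitivity.

Δd' = -0.333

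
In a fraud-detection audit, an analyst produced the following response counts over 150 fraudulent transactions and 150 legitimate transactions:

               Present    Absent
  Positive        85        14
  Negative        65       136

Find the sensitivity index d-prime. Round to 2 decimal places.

H = 85/150 = 0.5667
FA = 14/150 = 0.0933
z(H) = z(0.5667) = 0.1680
z(FA) = z(0.0933) = -1.3207
d' = z(H) − z(FA) = 0.1680 − (-1.3207) = 1.4887

d-prime = 1.49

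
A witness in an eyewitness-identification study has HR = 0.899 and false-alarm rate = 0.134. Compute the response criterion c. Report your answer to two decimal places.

c = -0.08

z(H) = 1.276
z(FA) = -1.108
c = −½·[z(H) + z(FA)] = −0.5 × (1.276 + (-1.108)) = -0.084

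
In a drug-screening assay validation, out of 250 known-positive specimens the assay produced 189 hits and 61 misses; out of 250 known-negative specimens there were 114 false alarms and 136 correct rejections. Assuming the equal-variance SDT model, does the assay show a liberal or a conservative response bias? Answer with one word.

liberal

z(H) = 0.693, z(FA) = -0.111
c = −½·(z(H) + z(FA)) = -0.291
c < 0 → liberal criterion (biased toward responding “yes”).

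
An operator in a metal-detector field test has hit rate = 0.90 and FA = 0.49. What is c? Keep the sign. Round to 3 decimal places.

c = -0.628

z(0.90) = 1.2816, z(0.49) = -0.0251
c = −½·[z(H) + z(FA)] = −0.5 × (1.2816 + (-0.0251)) = -0.62825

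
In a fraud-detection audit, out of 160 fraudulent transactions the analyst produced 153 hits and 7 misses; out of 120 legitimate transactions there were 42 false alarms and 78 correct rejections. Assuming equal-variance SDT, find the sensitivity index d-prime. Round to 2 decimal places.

d-prime = 2.09

H = 153/160 = 0.9563
FA = 42/120 = 0.3500
z(H) = 1.709
z(FA) = -0.385
d' = z(H) − z(FA) = 1.709 − (-0.385) = 2.094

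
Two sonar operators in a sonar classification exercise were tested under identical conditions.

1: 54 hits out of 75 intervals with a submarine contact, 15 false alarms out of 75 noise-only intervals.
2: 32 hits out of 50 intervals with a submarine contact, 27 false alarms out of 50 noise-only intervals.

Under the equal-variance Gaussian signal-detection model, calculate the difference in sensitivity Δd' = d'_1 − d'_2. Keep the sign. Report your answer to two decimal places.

Δd' = 1.17

1: z(0.7200) = 0.583, z(0.2000) = -0.842, d' = 1.425
2: z(0.6400) = 0.358, z(0.5400) = 0.100, d' = 0.258
Δd' = d'_1 − d'_2 = 1.425 − 0.258 = 1.167
1 has the higher sensitivity.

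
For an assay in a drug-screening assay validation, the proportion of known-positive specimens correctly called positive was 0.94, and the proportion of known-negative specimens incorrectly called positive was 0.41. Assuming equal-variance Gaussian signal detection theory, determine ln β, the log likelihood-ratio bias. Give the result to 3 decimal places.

Φ⁻¹(H) = Φ⁻¹(0.94) = 1.5548
Φ⁻¹(FA) = Φ⁻¹(0.41) = -0.2275
ln β = −½·[z(H)² − z(FA)²] = −0.5 × (2.4174 − 0.0518) = -1.1828

ln β = -1.183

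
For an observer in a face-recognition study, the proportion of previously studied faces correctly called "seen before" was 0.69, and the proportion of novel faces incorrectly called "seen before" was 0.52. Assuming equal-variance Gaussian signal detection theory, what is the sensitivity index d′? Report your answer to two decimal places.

Φ⁻¹(H) = Φ⁻¹(0.69) = 0.4959
Φ⁻¹(FA) = Φ⁻¹(0.52) = 0.0502
d' = z(H) − z(FA) = 0.4959 − 0.0502 = 0.4457

d′ = 0.45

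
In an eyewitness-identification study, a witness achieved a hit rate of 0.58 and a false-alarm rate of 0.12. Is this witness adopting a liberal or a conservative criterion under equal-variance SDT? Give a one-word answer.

z(H) = 0.202, z(FA) = -1.175
c = −½·(z(H) + z(FA)) = 0.4865
c > 0 → conservative criterion (biased toward responding “no”).

conservative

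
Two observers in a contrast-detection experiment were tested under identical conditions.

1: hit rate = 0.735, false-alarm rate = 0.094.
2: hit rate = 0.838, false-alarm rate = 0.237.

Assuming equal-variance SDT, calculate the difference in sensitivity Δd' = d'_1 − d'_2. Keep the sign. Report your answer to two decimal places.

Δd' = 0.24

1: z(0.735) = 0.628, z(0.094) = -1.317, d' = 1.945
2: z(0.838) = 0.986, z(0.237) = -0.716, d' = 1.702
Δd' = d'_1 − d'_2 = 1.945 − 1.702 = 0.243
1 has the higher sensitivity.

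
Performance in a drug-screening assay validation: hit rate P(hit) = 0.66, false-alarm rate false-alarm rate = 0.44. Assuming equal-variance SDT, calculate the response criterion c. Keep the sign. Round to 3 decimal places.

z(0.66) = 0.4125, z(0.44) = -0.1510
c = −½·[z(H) + z(FA)] = −0.5 × (0.4125 + (-0.1510)) = -0.13075

c = -0.131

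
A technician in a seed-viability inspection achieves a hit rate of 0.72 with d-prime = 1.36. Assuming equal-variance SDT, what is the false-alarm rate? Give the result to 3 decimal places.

z(hit rate) = z(0.72) = 0.5828
z(FA) = z(H) − d' = 0.5828 − 1.36 = -0.7772
false-alarm rate = Φ(-0.7772) = 0.2185

false-alarm rate = 0.219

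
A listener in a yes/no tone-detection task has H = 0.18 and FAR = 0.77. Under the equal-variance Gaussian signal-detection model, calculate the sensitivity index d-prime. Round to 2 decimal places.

Φ⁻¹(0.18) = -0.915, Φ⁻¹(0.77) = 0.739
d' = z(H) − z(FA) = -0.915 − 0.739 = -1.654

d-prime = -1.65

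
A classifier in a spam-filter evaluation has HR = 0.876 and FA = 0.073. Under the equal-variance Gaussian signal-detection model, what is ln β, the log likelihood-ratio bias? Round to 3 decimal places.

z(H) = 1.1552
z(FA) = -1.4538
ln β = −½·[z(H)² − z(FA)²] = −0.5 × (1.3345 − 2.1135) = 0.3895

ln β = 0.390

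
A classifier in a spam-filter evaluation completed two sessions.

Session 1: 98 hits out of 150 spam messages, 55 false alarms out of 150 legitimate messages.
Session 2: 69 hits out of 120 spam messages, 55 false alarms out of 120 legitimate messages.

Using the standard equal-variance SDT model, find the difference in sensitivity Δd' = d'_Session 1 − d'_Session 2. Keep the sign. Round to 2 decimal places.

Session 1: z(0.6533) = 0.394, z(0.3667) = -0.341, d' = 0.735
Session 2: z(0.5750) = 0.189, z(0.4583) = -0.105, d' = 0.294
Δd' = d'_Session 1 − d'_Session 2 = 0.735 − 0.294 = 0.441
Session 1 has the higher sensitivity.

Δd' = 0.44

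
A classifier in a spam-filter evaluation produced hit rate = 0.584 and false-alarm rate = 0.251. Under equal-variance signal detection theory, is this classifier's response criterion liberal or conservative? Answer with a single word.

z(H) = 0.212, z(FA) = -0.671
c = −½·(z(H) + z(FA)) = 0.2295
c > 0 → conservative criterion (biased toward responding “no”).

conservative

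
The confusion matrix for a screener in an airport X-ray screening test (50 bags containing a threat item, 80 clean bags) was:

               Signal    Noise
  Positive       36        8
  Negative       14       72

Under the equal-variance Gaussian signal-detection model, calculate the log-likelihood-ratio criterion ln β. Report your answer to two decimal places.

H = 36/50 = 0.7200
FA = 8/80 = 0.1000
z(0.7200) = 0.583, z(0.1000) = -1.282
ln β = −½·[z(H)² − z(FA)²] = −0.5 × (0.340 − 1.644) = 0.652

ln β = 0.65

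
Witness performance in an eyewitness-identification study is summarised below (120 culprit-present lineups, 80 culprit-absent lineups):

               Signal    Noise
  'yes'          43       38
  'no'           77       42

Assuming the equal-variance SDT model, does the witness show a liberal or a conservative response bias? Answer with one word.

conservative

z(H) = -0.363, z(FA) = -0.063
c = −½·(z(H) + z(FA)) = 0.213
c > 0 → conservative criterion (biased toward responding “no”).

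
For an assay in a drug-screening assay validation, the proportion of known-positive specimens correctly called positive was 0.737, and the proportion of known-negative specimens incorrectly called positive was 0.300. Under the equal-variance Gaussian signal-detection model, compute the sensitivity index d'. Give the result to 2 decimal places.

d' = 1.16

z(H) = z(0.737) = 0.6341
z(FA) = z(0.300) = -0.5244
d' = z(H) − z(FA) = 0.6341 − (-0.5244) = 1.1585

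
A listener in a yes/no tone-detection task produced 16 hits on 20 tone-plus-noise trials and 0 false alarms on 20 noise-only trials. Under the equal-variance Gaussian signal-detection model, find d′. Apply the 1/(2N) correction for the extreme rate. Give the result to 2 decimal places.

d′ = 2.80

The false-alarm rate is 0/20 = 0, so apply the 1/(2N) correction: FA → 1/(2·20) = 0.02500.
z(H) = z(0.80000) = 0.842
z(FA) = z(0.02500) = -1.960
d' = 0.842 − (-1.960) = 2.802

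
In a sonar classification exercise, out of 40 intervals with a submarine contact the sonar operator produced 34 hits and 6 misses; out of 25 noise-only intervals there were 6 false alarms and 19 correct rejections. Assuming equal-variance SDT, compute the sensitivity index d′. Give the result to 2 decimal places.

H = 34/40 = 0.8500
FA = 6/25 = 0.2400
z(0.8500) = 1.0364, z(0.2400) = -0.7063
d' = z(H) − z(FA) = 1.0364 − (-0.7063) = 1.7427

d′ = 1.74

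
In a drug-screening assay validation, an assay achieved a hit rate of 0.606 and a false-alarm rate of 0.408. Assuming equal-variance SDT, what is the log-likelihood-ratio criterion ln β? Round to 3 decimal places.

ln β = -0.009

Φ⁻¹(H) = Φ⁻¹(0.606) = 0.2689
Φ⁻¹(FA) = Φ⁻¹(0.408) = -0.2327
ln β = −½·[z(H)² − z(FA)²] = −0.5 × (0.0723 − 0.0541) = -0.0091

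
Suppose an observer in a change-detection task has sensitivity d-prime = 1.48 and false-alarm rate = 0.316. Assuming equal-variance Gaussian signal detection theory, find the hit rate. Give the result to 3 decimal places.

hit rate = 0.842

z(false-alarm rate) = z(0.316) = -0.4789
z(H) = z(FA) + d' = -0.4789 + 1.48 = 1.0011
hit rate = Φ(1.0011) = 0.8416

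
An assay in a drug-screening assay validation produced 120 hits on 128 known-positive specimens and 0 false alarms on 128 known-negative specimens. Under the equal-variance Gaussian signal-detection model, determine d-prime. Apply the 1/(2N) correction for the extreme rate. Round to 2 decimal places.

d-prime = 4.19

The false-alarm rate is 0/128 = 0, so apply the 1/(2N) correction: FA → 1/(2·128) = 0.00391.
z(H) = z(0.93750) = 1.534
z(FA) = z(0.00391) = -2.660
d' = 1.534 − (-2.660) = 4.194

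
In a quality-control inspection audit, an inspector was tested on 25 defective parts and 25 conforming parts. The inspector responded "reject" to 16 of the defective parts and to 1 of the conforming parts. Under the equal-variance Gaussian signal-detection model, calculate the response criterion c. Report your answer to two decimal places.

c = 0.70

H = 16/25 = 0.6400
FA = 1/25 = 0.0400
z(H) = z(0.6400) = 0.3585
z(FA) = z(0.0400) = -1.7507
c = −½·[z(H) + z(FA)] = −0.5 × (0.3585 + (-1.7507)) = 0.6961
c > 0: the inspector has a conservative response bias.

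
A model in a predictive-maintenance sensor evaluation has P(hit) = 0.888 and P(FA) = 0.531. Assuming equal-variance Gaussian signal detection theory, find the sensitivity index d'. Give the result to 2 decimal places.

d' = 1.14

z(H) = z(0.888) = 1.216
z(FA) = z(0.531) = 0.078
d' = z(H) − z(FA) = 1.216 − 0.078 = 1.138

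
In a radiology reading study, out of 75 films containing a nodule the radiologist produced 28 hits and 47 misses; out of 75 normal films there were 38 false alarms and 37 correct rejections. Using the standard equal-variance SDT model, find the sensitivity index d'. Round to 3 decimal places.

d' = -0.340

H = 28/75 = 0.3733
FA = 38/75 = 0.5067
Φ⁻¹(0.3733) = -0.3231, Φ⁻¹(0.5067) = 0.0168
d' = z(H) − z(FA) = -0.3231 − 0.0168 = -0.3399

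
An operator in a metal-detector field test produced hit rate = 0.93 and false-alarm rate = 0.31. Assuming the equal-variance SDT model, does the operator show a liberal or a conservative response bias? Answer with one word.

liberal

z(H) = 1.476, z(FA) = -0.496
c = −½·(z(H) + z(FA)) = -0.490
c < 0 → liberal criterion (biased toward responding “yes”).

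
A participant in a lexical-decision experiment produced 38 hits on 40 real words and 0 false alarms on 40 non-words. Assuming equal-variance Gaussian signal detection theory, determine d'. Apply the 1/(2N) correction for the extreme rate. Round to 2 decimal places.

The false-alarm rate is 0/40 = 0, so apply the 1/(2N) correction: FA → 1/(2·40) = 0.01250.
z(H) = z(0.95000) = 1.645
z(FA) = z(0.01250) = -2.241
d' = 1.645 − (-2.241) = 3.886

d' = 3.89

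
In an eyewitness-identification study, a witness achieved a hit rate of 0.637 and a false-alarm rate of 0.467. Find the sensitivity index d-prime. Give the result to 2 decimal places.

d-prime = 0.43

Φ⁻¹(H) = Φ⁻¹(0.637) = 0.350
Φ⁻¹(FA) = Φ⁻¹(0.467) = -0.083
d' = z(H) − z(FA) = 0.350 − (-0.083) = 0.433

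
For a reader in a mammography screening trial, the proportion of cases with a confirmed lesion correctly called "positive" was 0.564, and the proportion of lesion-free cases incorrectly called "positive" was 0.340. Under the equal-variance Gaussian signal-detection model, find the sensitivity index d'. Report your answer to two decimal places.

Φ⁻¹(H) = Φ⁻¹(0.564) = 0.1611
Φ⁻¹(FA) = Φ⁻¹(0.340) = -0.4125
d' = z(H) − z(FA) = 0.1611 − (-0.4125) = 0.5736

d' = 0.57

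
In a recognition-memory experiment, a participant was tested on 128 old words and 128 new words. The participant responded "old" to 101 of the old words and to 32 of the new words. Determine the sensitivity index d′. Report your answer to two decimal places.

d′ = 1.48

H = 101/128 = 0.7891
FA = 32/128 = 0.2500
z(0.7891) = 0.803, z(0.2500) = -0.674
d' = z(H) − z(FA) = 0.803 − (-0.674) = 1.477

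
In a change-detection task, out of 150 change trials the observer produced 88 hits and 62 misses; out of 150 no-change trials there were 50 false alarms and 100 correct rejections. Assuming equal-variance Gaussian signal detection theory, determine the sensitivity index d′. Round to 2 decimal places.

H = 88/150 = 0.5867
FA = 50/150 = 0.3333
z(H) = z(0.5867) = 0.2191
z(FA) = z(0.3333) = -0.4308
d' = z(H) − z(FA) = 0.2191 − (-0.4308) = 0.6499

d′ = 0.65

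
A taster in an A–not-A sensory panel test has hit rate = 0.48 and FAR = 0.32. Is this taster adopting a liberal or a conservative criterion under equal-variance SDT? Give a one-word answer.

z(H) = -0.050, z(FA) = -0.468
c = −½·(z(H) + z(FA)) = 0.259
c > 0 → conservative criterion (biased toward responding “no”).

conservative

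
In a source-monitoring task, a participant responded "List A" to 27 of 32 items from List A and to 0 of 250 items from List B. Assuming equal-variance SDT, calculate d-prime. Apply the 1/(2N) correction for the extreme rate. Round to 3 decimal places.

d-prime = 3.888

The false-alarm rate is 0/250 = 0, so apply the 1/(2N) correction: FA → 1/(2·250) = 0.00200.
z(H) = z(0.84375) = 1.0100
z(FA) = z(0.00200) = -2.8782
d' = 1.0100 − (-2.8782) = 3.8882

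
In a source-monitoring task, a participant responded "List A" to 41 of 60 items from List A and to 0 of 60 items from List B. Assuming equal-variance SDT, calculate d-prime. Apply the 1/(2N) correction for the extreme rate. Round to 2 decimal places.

d-prime = 2.87

The false-alarm rate is 0/60 = 0, so apply the 1/(2N) correction: FA → 1/(2·60) = 0.00833.
z(H) = z(0.68333) = 0.477
z(FA) = z(0.00833) = -2.394
d' = 0.477 − (-2.394) = 2.871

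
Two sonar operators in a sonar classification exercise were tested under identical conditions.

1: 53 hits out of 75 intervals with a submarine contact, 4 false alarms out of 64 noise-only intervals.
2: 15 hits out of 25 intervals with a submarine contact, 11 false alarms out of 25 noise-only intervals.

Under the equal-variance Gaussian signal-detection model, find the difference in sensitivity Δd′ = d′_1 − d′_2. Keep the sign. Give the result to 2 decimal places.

1: z(0.7067) = 0.544, z(0.0625) = -1.534, d' = 2.078
2: z(0.6000) = 0.253, z(0.4400) = -0.151, d' = 0.404
Δd' = d'_1 − d'_2 = 2.078 − 0.404 = 1.674
1 has the higher sensitivity.

Δd′ = 1.67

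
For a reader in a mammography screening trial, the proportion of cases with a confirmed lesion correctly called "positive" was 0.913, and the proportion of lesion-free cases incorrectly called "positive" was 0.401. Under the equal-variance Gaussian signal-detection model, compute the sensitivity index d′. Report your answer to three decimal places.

Φ⁻¹(H) = 1.3595
Φ⁻¹(FA) = -0.2508
d' = z(H) − z(FA) = 1.3595 − (-0.2508) = 1.6103

d′ = 1.610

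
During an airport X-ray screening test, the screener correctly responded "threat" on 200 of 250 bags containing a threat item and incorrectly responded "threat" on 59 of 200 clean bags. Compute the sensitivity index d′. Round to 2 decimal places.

H = 200/250 = 0.8000
FA = 59/200 = 0.2950
z(H) = 0.842
z(FA) = -0.539
d' = z(H) − z(FA) = 0.842 − (-0.539) = 1.381

d′ = 1.38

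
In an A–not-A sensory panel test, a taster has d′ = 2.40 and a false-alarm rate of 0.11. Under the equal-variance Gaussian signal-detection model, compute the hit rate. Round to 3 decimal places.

hit rate = 0.880

z(false-alarm rate) = z(0.11) = -1.2265
z(H) = z(FA) + d' = -1.2265 + 2.40 = 1.1735
hit rate = Φ(1.1735) = 0.8797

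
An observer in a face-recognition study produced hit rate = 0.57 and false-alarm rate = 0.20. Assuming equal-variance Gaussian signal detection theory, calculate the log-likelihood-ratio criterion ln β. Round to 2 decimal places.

z(H) = z(0.57) = 0.176
z(FA) = z(0.20) = -0.842
ln β = −½·[z(H)² − z(FA)²] = −0.5 × (0.031 − 0.709) = 0.339

ln β = 0.34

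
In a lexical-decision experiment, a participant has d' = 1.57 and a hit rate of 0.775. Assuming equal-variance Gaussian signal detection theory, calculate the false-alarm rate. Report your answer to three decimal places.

false-alarm rate = 0.208

z(hit rate) = z(0.775) = 0.7554
z(FA) = z(H) − d' = 0.7554 − 1.57 = -0.8146
false-alarm rate = Φ(-0.8146) = 0.2077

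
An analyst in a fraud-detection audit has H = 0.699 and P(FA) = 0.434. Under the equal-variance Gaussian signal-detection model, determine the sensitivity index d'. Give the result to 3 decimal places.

Φ⁻¹(H) = Φ⁻¹(0.699) = 0.5215
Φ⁻¹(FA) = Φ⁻¹(0.434) = -0.1662
d' = z(H) − z(FA) = 0.5215 − (-0.1662) = 0.6877

d' = 0.688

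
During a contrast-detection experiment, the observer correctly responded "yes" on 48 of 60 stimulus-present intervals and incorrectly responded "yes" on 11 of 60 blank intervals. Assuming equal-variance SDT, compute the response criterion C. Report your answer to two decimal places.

C = 0.03

H = 48/60 = 0.8000
FA = 11/60 = 0.1833
Φ⁻¹(H) = 0.842
Φ⁻¹(FA) = -0.903
c = −½·[z(H) + z(FA)] = −0.5 × (0.842 + (-0.903)) = 0.0305
c > 0: the observer has a conservative response bias.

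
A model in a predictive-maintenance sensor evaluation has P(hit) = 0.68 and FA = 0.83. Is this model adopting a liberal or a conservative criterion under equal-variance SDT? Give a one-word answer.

liberal

z(H) = 0.468, z(FA) = 0.954
c = −½·(z(H) + z(FA)) = -0.711
c < 0 → liberal criterion (biased toward responding “yes”).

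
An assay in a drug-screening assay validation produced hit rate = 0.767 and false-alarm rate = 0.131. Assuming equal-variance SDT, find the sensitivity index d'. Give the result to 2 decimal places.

z(H) = 0.729
z(FA) = -1.122
d' = z(H) − z(FA) = 0.729 − (-1.122) = 1.851

d' = 1.85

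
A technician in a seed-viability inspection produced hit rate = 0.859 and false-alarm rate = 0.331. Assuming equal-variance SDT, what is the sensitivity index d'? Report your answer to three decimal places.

d' = 1.513

Φ⁻¹(H) = Φ⁻¹(0.859) = 1.0758
Φ⁻¹(FA) = Φ⁻¹(0.331) = -0.4372
d' = z(H) − z(FA) = 1.0758 − (-0.4372) = 1.5130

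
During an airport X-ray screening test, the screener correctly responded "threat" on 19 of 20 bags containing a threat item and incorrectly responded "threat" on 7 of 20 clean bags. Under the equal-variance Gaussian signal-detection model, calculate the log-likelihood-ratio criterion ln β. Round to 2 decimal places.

ln β = -1.28

H = 19/20 = 0.9500
FA = 7/20 = 0.3500
z(H) = 1.645
z(FA) = -0.385
ln β = −½·[z(H)² − z(FA)²] = −0.5 × (2.706 − 0.148) = -1.279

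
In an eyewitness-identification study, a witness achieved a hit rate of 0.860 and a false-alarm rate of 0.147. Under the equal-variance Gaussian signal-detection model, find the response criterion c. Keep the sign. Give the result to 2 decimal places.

z(0.860) = 1.0803, z(0.147) = -1.0494
c = −½·[z(H) + z(FA)] = −0.5 × (1.0803 + (-1.0494)) = -0.01545
c < 0: the witness has a liberal response bias.

c = -0.02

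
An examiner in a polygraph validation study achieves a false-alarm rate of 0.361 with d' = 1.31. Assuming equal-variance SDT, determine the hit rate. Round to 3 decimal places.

z(false-alarm rate) = z(0.361) = -0.3558
z(H) = z(FA) + d' = -0.3558 + 1.31 = 0.9542
hit rate = Φ(0.9542) = 0.8300

hit rate = 0.830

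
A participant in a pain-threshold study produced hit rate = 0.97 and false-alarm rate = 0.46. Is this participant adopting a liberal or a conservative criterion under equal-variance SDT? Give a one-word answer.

liberal

z(H) = 1.881, z(FA) = -0.100
c = −½·(z(H) + z(FA)) = -0.8905
c < 0 → liberal criterion (biased toward responding “yes”).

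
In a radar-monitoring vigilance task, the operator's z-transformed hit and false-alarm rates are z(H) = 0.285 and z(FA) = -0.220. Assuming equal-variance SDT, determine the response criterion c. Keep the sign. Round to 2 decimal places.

c = -0.03

c = −½·[z(H) + z(FA)] = −½·(0.285 + (-0.220)) = -0.0325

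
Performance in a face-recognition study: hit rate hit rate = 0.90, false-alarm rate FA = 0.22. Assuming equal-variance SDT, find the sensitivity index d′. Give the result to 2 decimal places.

d′ = 2.05

Φ⁻¹(H) = Φ⁻¹(0.90) = 1.282
Φ⁻¹(FA) = Φ⁻¹(0.22) = -0.772
d' = z(H) − z(FA) = 1.282 − (-0.772) = 2.054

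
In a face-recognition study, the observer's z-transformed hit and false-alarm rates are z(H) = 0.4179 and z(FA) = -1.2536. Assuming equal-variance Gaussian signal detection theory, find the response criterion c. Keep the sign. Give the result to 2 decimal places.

c = −½·[z(H) + z(FA)] = −½·(0.4179 + (-1.2536)) = 0.41785
c > 0: the observer has a conservative response bias.

c = 0.42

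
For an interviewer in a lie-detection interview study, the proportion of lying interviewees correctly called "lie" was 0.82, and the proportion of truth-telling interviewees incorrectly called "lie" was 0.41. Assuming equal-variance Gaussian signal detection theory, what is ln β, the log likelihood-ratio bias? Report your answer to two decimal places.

z(H) = 0.915
z(FA) = -0.228
ln β = −½·[z(H)² − z(FA)²] = −0.5 × (0.837 − 0.052) = -0.3925

ln β = -0.39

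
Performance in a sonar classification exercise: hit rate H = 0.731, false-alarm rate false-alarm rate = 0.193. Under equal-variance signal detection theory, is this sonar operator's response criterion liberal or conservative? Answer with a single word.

conservative

z(H) = 0.616, z(FA) = -0.867
c = −½·(z(H) + z(FA)) = 0.1255
c > 0 → conservative criterion (biased toward responding “no”).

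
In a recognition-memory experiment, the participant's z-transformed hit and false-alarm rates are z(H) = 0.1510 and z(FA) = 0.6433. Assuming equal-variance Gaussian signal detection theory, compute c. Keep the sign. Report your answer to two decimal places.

c = -0.40

c = −½·[z(H) + z(FA)] = −½·(0.1510 + 0.6433) = -0.39715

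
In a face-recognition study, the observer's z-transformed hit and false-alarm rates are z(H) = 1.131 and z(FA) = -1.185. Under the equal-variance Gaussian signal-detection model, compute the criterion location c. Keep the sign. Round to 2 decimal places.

c = 0.03

c = −½·[z(H) + z(FA)] = −½·(1.131 + (-1.185)) = 0.027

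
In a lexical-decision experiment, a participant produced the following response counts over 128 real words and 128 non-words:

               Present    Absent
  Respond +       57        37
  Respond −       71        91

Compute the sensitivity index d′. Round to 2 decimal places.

H = 57/128 = 0.4453
FA = 37/128 = 0.2891
Φ⁻¹(H) = -0.138
Φ⁻¹(FA) = -0.556
d' = z(H) − z(FA) = -0.138 − (-0.556) = 0.418

d′ = 0.42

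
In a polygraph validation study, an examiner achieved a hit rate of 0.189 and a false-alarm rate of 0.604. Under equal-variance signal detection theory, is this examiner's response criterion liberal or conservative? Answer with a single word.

conservative

z(H) = -0.882, z(FA) = 0.264
c = −½·(z(H) + z(FA)) = 0.309
c > 0 → conservative criterion (biased toward responding “no”).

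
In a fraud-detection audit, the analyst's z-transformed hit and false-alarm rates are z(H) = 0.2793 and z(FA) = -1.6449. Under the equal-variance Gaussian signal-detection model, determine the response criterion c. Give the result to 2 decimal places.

c = 0.68

c = −½·[z(H) + z(FA)] = −½·(0.2793 + (-1.6449)) = 0.6828
c > 0: the analyst has a conservative response bias.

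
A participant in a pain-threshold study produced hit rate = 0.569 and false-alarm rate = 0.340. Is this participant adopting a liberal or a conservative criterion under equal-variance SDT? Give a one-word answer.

z(H) = 0.174, z(FA) = -0.412
c = −½·(z(H) + z(FA)) = 0.119
c > 0 → conservative criterion (biased toward responding “no”).

conservative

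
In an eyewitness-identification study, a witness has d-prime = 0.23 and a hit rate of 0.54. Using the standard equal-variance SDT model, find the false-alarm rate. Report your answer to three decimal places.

false-alarm rate = 0.448

z(hit rate) = z(0.54) = 0.1004
z(FA) = z(H) − d' = 0.1004 − 0.23 = -0.1296
false-alarm rate = Φ(-0.1296) = 0.4484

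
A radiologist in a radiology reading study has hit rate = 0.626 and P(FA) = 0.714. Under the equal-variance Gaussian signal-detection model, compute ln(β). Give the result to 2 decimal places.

ln β = 0.11

z(H) = z(0.626) = 0.321
z(FA) = z(0.714) = 0.565
ln β = −½·[z(H)² − z(FA)²] = −0.5 × (0.103 − 0.319) = 0.108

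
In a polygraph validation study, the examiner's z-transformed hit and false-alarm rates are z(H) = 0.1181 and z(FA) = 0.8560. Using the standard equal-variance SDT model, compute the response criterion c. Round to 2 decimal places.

c = −½·[z(H) + z(FA)] = −½·(0.1181 + 0.8560) = -0.48705
c < 0: the examiner has a liberal response bias.

c = -0.49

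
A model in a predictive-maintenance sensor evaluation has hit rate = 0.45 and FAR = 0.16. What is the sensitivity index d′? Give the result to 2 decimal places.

d′ = 0.87

z(H) = z(0.45) = -0.126
z(FA) = z(0.16) = -0.994
d' = z(H) − z(FA) = -0.126 − (-0.994) = 0.868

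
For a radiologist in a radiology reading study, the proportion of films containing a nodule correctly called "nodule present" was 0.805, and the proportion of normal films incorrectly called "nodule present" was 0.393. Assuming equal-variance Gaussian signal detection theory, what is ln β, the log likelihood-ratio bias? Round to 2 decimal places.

ln β = -0.33

z(H) = 0.860
z(FA) = -0.272
ln β = −½·[z(H)² − z(FA)²] = −0.5 × (0.740 − 0.074) = -0.333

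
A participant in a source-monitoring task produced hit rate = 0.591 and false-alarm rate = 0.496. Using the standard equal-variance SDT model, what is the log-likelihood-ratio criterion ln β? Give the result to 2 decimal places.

z(H) = z(0.591) = 0.230
z(FA) = z(0.496) = -0.010
ln β = −½·[z(H)² − z(FA)²] = −0.5 × (0.053 − 0.000) = -0.0265

ln β = -0.03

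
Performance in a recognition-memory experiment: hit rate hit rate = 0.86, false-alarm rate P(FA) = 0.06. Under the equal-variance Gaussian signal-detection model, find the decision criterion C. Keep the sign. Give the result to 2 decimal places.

C = 0.24

Φ⁻¹(H) = 1.0803
Φ⁻¹(FA) = -1.5548
c = −½·[z(H) + z(FA)] = −0.5 × (1.0803 + (-1.5548)) = 0.23725
c > 0: the participant has a conservative response bias.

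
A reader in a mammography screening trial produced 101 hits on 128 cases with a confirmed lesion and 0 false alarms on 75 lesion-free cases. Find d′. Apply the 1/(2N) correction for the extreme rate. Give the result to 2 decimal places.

d′ = 3.28

The false-alarm rate is 0/75 = 0, so apply the 1/(2N) correction: FA → 1/(2·75) = 0.00667.
z(H) = z(0.78906) = 0.803
z(FA) = z(0.00667) = -2.475
d' = 0.803 − (-2.475) = 3.278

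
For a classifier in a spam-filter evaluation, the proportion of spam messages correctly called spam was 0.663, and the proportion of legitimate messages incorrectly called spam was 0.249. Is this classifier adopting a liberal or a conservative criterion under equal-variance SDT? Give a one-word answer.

conservative

z(H) = 0.421, z(FA) = -0.678
c = −½·(z(H) + z(FA)) = 0.1285
c > 0 → conservative criterion (biased toward responding “no”).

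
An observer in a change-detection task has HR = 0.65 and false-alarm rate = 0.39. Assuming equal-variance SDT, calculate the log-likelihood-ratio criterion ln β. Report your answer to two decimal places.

z(H) = z(0.65) = 0.385
z(FA) = z(0.39) = -0.279
ln β = −½·[z(H)² − z(FA)²] = −0.5 × (0.148 − 0.078) = -0.035

ln β = -0.04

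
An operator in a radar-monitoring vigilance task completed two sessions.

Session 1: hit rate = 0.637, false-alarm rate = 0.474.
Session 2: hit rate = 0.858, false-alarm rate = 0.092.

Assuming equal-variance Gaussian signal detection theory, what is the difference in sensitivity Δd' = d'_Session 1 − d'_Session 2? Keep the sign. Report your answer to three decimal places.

Δd' = -1.984

Session 1: z(0.637) = 0.3505, z(0.474) = -0.0652, d' = 0.4157
Session 2: z(0.858) = 1.0714, z(0.092) = -1.3285, d' = 2.3999
Δd' = d'_Session 1 − d'_Session 2 = 0.4157 − 2.3999 = -1.9842
Session 2 has the higher sensitivity.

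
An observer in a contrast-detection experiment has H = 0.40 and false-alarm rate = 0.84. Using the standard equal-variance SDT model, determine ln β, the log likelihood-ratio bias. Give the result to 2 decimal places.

z(H) = z(0.40) = -0.253
z(FA) = z(0.84) = 0.994
ln β = −½·[z(H)² − z(FA)²] = −0.5 × (0.064 − 0.988) = 0.462

ln β = 0.46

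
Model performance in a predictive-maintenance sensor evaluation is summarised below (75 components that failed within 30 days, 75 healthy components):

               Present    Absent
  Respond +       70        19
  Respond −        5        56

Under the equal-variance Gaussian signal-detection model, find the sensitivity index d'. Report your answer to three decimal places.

H = 70/75 = 0.9333
FA = 19/75 = 0.2533
z(H) = z(0.9333) = 1.5008
z(FA) = z(0.2533) = -0.6641
d' = z(H) − z(FA) = 1.5008 − (-0.6641) = 2.1649

d' = 2.165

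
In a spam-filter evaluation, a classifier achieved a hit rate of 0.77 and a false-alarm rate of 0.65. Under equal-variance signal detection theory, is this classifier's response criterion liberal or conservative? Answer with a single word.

z(H) = 0.739, z(FA) = 0.385
c = −½·(z(H) + z(FA)) = -0.562
c < 0 → liberal criterion (biased toward responding “yes”).

liberal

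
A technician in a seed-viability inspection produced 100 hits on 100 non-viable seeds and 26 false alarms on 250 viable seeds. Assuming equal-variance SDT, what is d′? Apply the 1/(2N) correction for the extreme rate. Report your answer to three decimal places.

The hit rate is 100/100 = 1, so apply the 1/(2N) correction: H → 1 − 1/(2·100) = 0.99500.
z(H) = z(0.99500) = 2.5758
z(FA) = z(0.10400) = -1.2591
d' = 2.5758 − (-1.2591) = 3.8349

d′ = 3.835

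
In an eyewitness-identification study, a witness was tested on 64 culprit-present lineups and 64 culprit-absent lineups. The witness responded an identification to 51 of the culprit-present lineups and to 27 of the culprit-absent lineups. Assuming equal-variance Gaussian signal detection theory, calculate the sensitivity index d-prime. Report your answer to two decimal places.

d-prime = 1.03

H = 51/64 = 0.7969
FA = 27/64 = 0.4219
z(H) = z(0.7969) = 0.831
z(FA) = z(0.4219) = -0.197
d' = z(H) − z(FA) = 0.831 − (-0.197) = 1.028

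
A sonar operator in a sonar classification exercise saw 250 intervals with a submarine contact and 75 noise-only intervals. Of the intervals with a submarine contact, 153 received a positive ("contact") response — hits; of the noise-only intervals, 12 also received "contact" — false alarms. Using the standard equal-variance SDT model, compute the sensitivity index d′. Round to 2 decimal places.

H = 153/250 = 0.6120
FA = 12/75 = 0.1600
Φ⁻¹(H) = 0.285
Φ⁻¹(FA) = -0.994
d' = z(H) − z(FA) = 0.285 − (-0.994) = 1.279

d′ = 1.28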